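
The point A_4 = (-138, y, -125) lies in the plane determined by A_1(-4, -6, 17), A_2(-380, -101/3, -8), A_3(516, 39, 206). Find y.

-65/3

The plane through A_1, A_2, A_3 has equation −4104x + 58064y − (7600/3)z = -1125104/3.
Substituting A_4: (58064)y + (2649056/3) = -1125104/3, so y = -65/3.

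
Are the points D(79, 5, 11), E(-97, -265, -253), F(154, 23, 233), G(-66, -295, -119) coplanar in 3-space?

Yes

With D as base: DE = (-176, -270, -264), DF = (75, 18, 222), DG = (-145, -300, -130).
DF × DG = (64260, -22440, -19890).
DE · (DF × DG) = 0.
The scalar triple product vanishes, so the four points are coplanar.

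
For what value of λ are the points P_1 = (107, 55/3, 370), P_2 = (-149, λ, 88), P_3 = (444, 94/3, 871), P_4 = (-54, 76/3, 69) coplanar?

Normal to plane P_1P_3P_4: n = (-7420, 20776, 4452); plane equation n·P = 3702580/3.
Requiring n·P_2 = 3702580/3: (20776)λ + (1497356) = 3702580/3.
So λ = -38/3.

-38/3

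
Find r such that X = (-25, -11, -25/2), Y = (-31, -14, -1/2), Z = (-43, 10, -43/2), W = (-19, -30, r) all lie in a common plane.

Normal to plane XYZ: n = (-225, -270, -180); plane equation n·P = 10845.
Requiring n·W = 10845: (-180)r + (12375) = 10845.
So r = 17/2.

17/2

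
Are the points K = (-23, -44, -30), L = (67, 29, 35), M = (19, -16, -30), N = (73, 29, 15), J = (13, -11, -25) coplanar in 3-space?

No

The plane through K, L, M has normal n = KL × KM = (-1820, 2730, -546) and equation n·P = -61880.
Checking the remaining points: n·N = -61880, n·J = -40040.
Since n·J = -40040 ≠ -61880, J is off the plane and the points are not all coplanar.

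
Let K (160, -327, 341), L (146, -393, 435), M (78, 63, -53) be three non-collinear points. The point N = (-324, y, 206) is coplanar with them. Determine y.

174

A normal to the plane is n = KL × KM = (-10656, -13224, -10872).
N lies in the plane iff n · KN = 0.
This gives (-13224)y + (2300976) = 0, so y = 174.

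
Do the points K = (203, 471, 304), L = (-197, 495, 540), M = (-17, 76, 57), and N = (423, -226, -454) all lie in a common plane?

The four points are coplanar iff the 3×3 determinant with rows KL, KM, KN is zero.
Rows: (-400, 24, 236), (-220, -395, -247), (220, -697, -758).
Expanding along the first row: (-400)(127251) − (24)(221100) + (236)(240240) = 489840.
Nonzero ⇒ not coplanar.

No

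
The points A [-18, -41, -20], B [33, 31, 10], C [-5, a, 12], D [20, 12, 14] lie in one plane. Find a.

Normal to plane ABD: n = (858, -594, -33); plane equation n·P = 9570.
Requiring n·C = 9570: (-594)a + (-4686) = 9570.
So a = -24.

-24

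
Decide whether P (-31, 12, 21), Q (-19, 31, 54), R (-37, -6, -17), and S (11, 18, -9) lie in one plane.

No

With P as base: PQ = (12, 19, 33), PR = (-6, -18, -38), PS = (42, 6, -30).
PR × PS = (768, -1776, 720).
PQ · (PR × PS) = -768.
Since -768 ≠ 0, the four points are not coplanar.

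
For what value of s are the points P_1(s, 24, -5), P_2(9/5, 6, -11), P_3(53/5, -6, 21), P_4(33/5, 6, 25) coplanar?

-21/5

The points are coplanar iff P_1P_2 · (P_1P_3 × P_1P_4) = 0.
Expanding, this is linear in s: (432)s + (9072/5) = 0.
So s = -21/5.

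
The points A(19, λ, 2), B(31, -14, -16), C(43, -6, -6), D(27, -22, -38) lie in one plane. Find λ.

The points are coplanar iff AB · (AC × AD) = 0.
Expanding, this is linear in λ: (-224)λ + (-3136) = 0.
So λ = -14.

-14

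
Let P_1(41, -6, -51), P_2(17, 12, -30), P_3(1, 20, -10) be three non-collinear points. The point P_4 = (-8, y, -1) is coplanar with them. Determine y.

Coplanarity requires P_1P_2 · (P_1P_3 × P_1P_4) = 0.
P_1P_2 = (-24, 18, 21), P_1P_3 = (-40, 26, 41); the triple product is linear in y with coefficient 144 and constant term -3744.
Setting it to zero: y = 26.

26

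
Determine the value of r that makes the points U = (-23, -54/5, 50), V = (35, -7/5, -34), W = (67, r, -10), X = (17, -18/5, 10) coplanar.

The points are coplanar iff UV · (UW × UX) = 0.
Expanding, this is linear in r: (1040)r + (-6864) = 0.
So r = 33/5.

33/5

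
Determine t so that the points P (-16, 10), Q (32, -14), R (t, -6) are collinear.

16

The three points are collinear iff det[PQ; PR] = 0.
This determinant is linear in t: (24)t + (-384) = 0, so t = 16.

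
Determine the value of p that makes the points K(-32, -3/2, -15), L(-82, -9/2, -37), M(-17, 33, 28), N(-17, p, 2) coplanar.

Coplanarity ⇔ det[KL; KM; KN] = 0.
Expanding, this is linear in p: (1820)p + (-16380) = 0.
So p = 9.

9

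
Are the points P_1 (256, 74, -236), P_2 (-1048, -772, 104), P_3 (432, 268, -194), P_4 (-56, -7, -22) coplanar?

No

The four points are coplanar iff the 3×3 determinant with rows P_1P_2, P_1P_3, P_1P_4 is zero.
Rows: (-1304, -846, 340), (176, 194, 42), (-312, -81, 214).
Expanding along the first row: (-1304)(44918) − (-846)(50768) + (340)(46272) = 109136.
Nonzero ⇒ not coplanar.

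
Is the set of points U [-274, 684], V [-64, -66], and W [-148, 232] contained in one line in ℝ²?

UV = (210, -750), UW = (126, -452).
det[UV; UW] = (210)(-452) − (-750)(126) = -420.
The determinant is nonzero, so they are not collinear.

No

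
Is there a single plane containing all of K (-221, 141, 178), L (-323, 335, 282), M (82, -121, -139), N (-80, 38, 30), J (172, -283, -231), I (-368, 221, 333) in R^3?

Yes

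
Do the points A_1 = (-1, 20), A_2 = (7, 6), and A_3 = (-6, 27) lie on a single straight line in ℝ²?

A_1A_2 = (8, -14), A_1A_3 = (-5, 7).
Twice the signed area of △A_1A_2A_3 is (8)(7) − (-14)(-5) = -14.
The area is nonzero, so the three points are not collinear.

No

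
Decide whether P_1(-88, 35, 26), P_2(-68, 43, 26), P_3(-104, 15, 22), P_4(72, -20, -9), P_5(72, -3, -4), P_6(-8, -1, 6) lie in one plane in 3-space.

The plane through P_1, P_2, P_3 has normal n = P_1P_2 × P_1P_3 = (-32, 80, -272) and equation n·P = -1456.
Checking the remaining points: n·P_4 = -1456, n·P_5 = -1456, n·P_6 = -1456.
All equal -1456, so all 6 points lie in one plane.

Yes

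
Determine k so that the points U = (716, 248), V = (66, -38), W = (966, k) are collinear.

358

Collinearity: (W − U) must be parallel to (V − U) = (-650, -286).
Cross-multiplying the components: (k − 248)·(-650) = (250)·(-286).
Solving gives k = 358.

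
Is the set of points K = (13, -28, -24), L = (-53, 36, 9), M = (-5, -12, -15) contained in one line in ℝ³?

KL = (-66, 64, 33), KM = (-18, 16, 9).
KL × KM = (48, 0, 96).
The cross product is nonzero, so the points do not lie on one line.

No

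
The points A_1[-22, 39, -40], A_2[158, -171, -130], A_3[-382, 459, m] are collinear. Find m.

140

Collinearity requires A_1A_2 × A_1A_3 = 0; each component is linear in m.
The x-component gives (-210)m + (29400) = 0, so m = 140.
The remaining components then also vanish.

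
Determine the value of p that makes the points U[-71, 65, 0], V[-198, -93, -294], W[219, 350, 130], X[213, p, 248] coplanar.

The points are coplanar iff UV · (UW × UX) = 0.
Expanding, this is linear in p: (-68750)p + (24818750) = 0.
So p = 361.

361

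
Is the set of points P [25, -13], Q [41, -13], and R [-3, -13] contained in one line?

Yes

PQ = (16, 0), PR = (-28, 0).
Twice the signed area of △PQR is (16)(0) − (0)(-28) = 0.
The triangle is degenerate (zero area), so the points are collinear.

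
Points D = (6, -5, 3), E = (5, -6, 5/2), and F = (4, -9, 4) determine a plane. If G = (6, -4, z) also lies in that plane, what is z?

2

Coplanarity requires DE · (DF × DG) = 0.
DE = (-1, -1, -1/2), DF = (-2, -4, 1); the triple product is linear in z with coefficient 2 and constant term -4.
Setting it to zero: z = 2.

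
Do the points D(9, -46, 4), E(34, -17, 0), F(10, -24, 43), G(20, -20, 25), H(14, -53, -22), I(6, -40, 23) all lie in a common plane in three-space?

No

The plane through D, E, F has normal n = DE × DF = (1219, -979, 521) and equation n·P = 58089.
Checking the remaining points: n·G = 56985, n·H = 57491, n·I = 58457.
Since n·G = 56985 ≠ 58089, G is off the plane and the points are not all coplanar.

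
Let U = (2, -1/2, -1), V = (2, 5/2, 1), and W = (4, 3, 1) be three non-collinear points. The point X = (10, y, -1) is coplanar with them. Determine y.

3/2

The plane through U, V, W has equation −1x + 4y − 6z = 2.
Substituting X: (4)y + (-4) = 2, so y = 3/2.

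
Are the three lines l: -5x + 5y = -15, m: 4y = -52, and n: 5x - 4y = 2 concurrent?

Lines aᵢx + bᵢy = cᵢ with pairwise distinct directions are concurrent exactly when det[aᵢ bᵢ cᵢ] = 0.
Here the determinant is 0.
It vanishes, so the lines are concurrent at (-10, -13).

Yes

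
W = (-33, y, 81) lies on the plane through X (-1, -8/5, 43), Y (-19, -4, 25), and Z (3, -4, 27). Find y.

The plane through X, Y, Z has equation −(24/5)x − 360y + (264/5)z = 14256/5.
Substituting W: (-360)y + (22176/5) = 14256/5, so y = 22/5.

22/5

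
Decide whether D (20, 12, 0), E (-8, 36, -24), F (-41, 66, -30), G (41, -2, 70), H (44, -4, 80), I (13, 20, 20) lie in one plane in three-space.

The plane through D, E, F has normal n = DE × DF = (576, 624, -48) and equation n·P = 19008.
Checking the remaining points: n·G = 19008, n·H = 19008, n·I = 19008.
All equal 19008, so all 6 points lie in one plane.

Yes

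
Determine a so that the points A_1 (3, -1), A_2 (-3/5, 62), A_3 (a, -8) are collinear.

Collinearity: (A_3 − A_1) must be parallel to (A_2 − A_1) = (-18/5, 63).
Cross-multiplying the components: (a − 3)·(63) = (-7)·(-18/5).
Solving gives a = 17/5.

17/5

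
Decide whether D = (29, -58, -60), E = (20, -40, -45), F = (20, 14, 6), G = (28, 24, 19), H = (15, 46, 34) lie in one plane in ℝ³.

No

The plane through D, E, F has normal n = DE × DF = (108, 459, -486) and equation n·P = 5670.
Checking the remaining points: n·G = 4806, n·H = 6210.
Since n·G = 4806 ≠ 5670, G is off the plane and the points are not all coplanar.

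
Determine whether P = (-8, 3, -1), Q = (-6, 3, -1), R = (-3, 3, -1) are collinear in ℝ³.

Yes

PQ = (2, 0, 0), PR = (5, 0, 0).
Each component of PR is 5/2 times the corresponding component of PQ, so PR = 5/2·PQ and the points are collinear.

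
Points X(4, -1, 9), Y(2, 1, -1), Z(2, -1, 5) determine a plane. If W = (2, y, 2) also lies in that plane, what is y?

0

Coplanarity requires XY · (XZ × XW) = 0.
XY = (-2, 2, -10), XZ = (-2, 0, -4); the triple product is linear in y with coefficient 12 and constant term 0.
Setting it to zero: y = 0.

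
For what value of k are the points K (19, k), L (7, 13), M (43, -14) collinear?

4

Collinearity: (K − L) must be parallel to (M − L) = (36, -27).
Cross-multiplying the components: (k − 13)·(36) = (12)·(-27).
Solving gives k = 4.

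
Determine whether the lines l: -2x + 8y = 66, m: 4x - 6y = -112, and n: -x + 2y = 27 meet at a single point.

No

Lines aᵢx + bᵢy = cᵢ with pairwise distinct directions are concurrent exactly when det[aᵢ bᵢ cᵢ] = 0.
Here the determinant is 40.
Nonzero, so no common point exists.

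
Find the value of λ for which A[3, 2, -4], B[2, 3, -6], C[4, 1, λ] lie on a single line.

-2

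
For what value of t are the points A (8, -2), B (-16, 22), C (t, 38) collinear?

-32

Collinearity: (C − A) must be parallel to (B − A) = (-24, 24).
Cross-multiplying the components: (t − 8)·(24) = (40)·(-24).
Solving gives t = -32.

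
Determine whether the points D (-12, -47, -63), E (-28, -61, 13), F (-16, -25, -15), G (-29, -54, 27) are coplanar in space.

No

With D as base: DE = (-16, -14, 76), DF = (-4, 22, 48), DG = (-17, -7, 90).
DF × DG = (2316, -456, 402).
DE · (DF × DG) = -120.
Since -120 ≠ 0, the four points are not coplanar.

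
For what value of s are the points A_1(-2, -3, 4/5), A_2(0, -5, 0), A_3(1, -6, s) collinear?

-2/5

Collinearity requires A_1A_2 × A_1A_3 = 0; each component is linear in s.
The x-component gives (-2)s + (-4/5) = 0, so s = -2/5.
The remaining components then also vanish.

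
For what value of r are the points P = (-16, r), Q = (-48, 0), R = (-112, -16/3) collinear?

8/3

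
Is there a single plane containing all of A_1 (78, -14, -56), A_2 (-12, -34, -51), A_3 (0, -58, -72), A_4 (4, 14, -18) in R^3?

A normal to the plane through A_1, A_2, A_3 is n = A_1A_2 × A_1A_3 = (540, -1830, 2400).
The plane has equation n·P = -66660. For A_4: n·A_4 = -66660.
Equal, so A_4 lies in the plane and all four are coplanar.

Yes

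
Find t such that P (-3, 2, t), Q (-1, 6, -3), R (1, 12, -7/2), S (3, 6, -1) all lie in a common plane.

-3

The points are coplanar iff PQ · (PR × PS) = 0.
Expanding, this is linear in t: (24)t + (72) = 0.
So t = -3.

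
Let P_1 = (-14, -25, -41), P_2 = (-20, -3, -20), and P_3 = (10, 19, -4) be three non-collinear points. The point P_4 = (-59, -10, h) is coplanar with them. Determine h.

A normal to the plane is n = P_1P_2 × P_1P_3 = (-110, 726, -792).
P_4 lies in the plane iff n · P_1P_4 = 0.
This gives (-792)h + (-16632) = 0, so h = -21.

-21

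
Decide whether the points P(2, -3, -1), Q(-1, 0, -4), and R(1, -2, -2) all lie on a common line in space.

Yes

PQ = (-3, 3, -3), PR = (-1, 1, -1).
PQ × PR = (0, 0, 0).
The cross product vanishes, so the three points are collinear.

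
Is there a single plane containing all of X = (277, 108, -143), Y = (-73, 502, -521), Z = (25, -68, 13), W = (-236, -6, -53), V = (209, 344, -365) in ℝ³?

The plane through X, Y, Z has normal n = XY × XZ = (-5064, 149856, 160888) and equation n·P = -8225264.
Checking the remaining points: n·W = -8231096, n·V = -8232032.
Since n·W = -8231096 ≠ -8225264, W is off the plane and the points are not all coplanar.

No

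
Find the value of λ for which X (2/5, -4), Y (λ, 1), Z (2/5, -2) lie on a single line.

2/5

Collinearity: (Y − X) must be parallel to (Z − X) = (0, 2).
Cross-multiplying the components: (λ − 2/5)·(2) = (5)·(0).
Solving gives λ = 2/5.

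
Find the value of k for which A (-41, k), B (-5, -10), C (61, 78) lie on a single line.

-58

Collinearity: (A − B) must be parallel to (C − B) = (66, 88).
Cross-multiplying the components: (k − (-10))·(66) = (-36)·(88).
Solving gives k = -58.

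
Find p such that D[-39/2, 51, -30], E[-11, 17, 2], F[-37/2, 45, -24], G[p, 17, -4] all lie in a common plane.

Coplanarity ⇔ det[DE; DF; DG] = 0.
Expanding, this is linear in p: (-12)p + (-30) = 0.
So p = -5/2.

-5/2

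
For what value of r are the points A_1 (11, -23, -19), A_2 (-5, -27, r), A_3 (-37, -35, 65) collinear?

Direction A_1A_3 = (-48, -12, 84). From the x-coordinate of A_2, the parameter along the line is τ = (-5 − 11)/(-48) = 1/3.
Then r = (-19) + 1/3·(84) = 9.

9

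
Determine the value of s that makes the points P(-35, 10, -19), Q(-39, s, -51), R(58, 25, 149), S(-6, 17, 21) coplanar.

Coplanarity ⇔ det[PQ; PR; PS] = 0.
Expanding, this is linear in s: (1152)s + (-16128) = 0.
So s = 14.

14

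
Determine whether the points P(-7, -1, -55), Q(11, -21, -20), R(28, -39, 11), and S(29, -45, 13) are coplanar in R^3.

No

A normal to the plane through P, Q, R is n = PQ × PR = (10, 37, 16).
The plane has equation n·X = -987. For S: n·S = -1167.
-1167 ≠ -987, so S is off the plane.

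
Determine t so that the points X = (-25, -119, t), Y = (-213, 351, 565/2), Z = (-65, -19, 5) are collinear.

Direction YZ = (148, -370, -555/2). From the x-coordinate of X, the parameter along the line is τ = (-25 − (-213))/148 = 47/37.
Then t = 565/2 + 47/37·(-555/2) = -70.

-70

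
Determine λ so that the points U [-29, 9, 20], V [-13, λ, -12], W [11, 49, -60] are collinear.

25

Collinearity requires UV × UW = 0; each component is linear in λ.
The x-component gives (-80)λ + (2000) = 0, so λ = 25.
The remaining components then also vanish.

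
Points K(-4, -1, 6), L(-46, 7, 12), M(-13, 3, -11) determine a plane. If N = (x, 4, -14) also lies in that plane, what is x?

-16

Coplanarity requires KL · (KM × KN) = 0.
KL = (-42, 8, 6), KM = (-9, 4, -17); the triple product is linear in x with coefficient -160 and constant term -2560.
Setting it to zero: x = -16.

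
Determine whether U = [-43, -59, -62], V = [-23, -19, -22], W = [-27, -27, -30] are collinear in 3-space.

Yes

UV = (20, 40, 40), UW = (16, 32, 32).
Each component of UW is 4/5 times the corresponding component of UV, so UW = 4/5·UV and the points are collinear.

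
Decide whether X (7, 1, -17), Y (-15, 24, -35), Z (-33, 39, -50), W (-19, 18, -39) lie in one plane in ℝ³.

Yes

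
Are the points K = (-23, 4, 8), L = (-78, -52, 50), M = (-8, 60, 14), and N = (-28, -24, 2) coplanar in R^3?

The four points are coplanar iff the 3×3 determinant with rows KL, KM, KN is zero.
Rows: (-55, -56, 42), (15, 56, 6), (-5, -28, -6).
Expanding along the first row: (-55)(-168) − (-56)(-60) + (42)(-140) = 0.
Zero determinant ⇒ coplanar.

Yes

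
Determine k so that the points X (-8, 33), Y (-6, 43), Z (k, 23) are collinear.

The three points are collinear iff det[XY; XZ] = 0.
This determinant is linear in k: (-10)k + (-100) = 0, so k = -10.

-10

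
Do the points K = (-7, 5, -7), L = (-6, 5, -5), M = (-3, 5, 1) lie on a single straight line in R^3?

Yes

KL = (1, 0, 2), KM = (4, 0, 8).
KL × KM = (0, 0, 0).
The cross product vanishes, so the three points are collinear.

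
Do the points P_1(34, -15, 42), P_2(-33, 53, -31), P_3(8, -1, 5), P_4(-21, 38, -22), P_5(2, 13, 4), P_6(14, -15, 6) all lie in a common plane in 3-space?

No

The plane through P_1, P_2, P_3 has normal n = P_1P_2 × P_1P_3 = (-1494, -581, 830) and equation n·P = -7221.
Checking the remaining points: n·P_4 = -8964, n·P_5 = -7221, n·P_6 = -7221.
Since n·P_4 = -8964 ≠ -7221, P_4 is off the plane and the points are not all coplanar.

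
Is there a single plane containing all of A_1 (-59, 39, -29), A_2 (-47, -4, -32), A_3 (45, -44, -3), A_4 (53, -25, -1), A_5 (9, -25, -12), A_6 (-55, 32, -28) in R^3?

No

The plane through A_1, A_2, A_3 has normal n = A_1A_2 × A_1A_3 = (-1367, -624, 3476) and equation n·P = -44487.
Checking the remaining points: n·A_4 = -60327, n·A_5 = -38415, n·A_6 = -42111.
Since n·A_4 = -60327 ≠ -44487, A_4 is off the plane and the points are not all coplanar.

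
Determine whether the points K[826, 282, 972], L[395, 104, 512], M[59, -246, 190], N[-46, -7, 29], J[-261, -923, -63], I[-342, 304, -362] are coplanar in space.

The plane through K, L, M has normal n = KL × KM = (-103684, 15778, 91042) and equation n·P = 7299236.
Checking the remaining points: n·N = 7299236, n·J = 6762784, n·I = 7299236.
Since n·J = 6762784 ≠ 7299236, J is off the plane and the points are not all coplanar.

No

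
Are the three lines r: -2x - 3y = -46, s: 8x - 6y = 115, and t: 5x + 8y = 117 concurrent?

Intersecting r and s: solving the 2×2 system gives (x, y) = (69/4, 23/6).
Substitute into t: (5)(69/4) + (8)(23/6) = 1403/12.
But t requires 117 ≠ 1403/12, so the three lines have no common point.

No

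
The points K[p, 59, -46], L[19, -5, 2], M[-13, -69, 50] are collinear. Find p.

51

Collinearity requires KL × KM = 0; each component is linear in p.
The y-component gives (48)p + (-2448) = 0, so p = 51.
The remaining components then also vanish.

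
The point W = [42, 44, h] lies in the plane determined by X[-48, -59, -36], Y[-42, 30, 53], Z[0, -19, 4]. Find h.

Coplanarity requires XY · (XZ × XW) = 0.
XY = (6, 89, 89), XZ = (48, 40, 40); the triple product is linear in h with coefficient -4032 and constant term 270144.
Setting it to zero: h = 67.

67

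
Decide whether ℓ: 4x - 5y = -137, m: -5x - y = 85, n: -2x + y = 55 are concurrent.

Intersecting ℓ and m: solving the 2×2 system gives (x, y) = (-562/29, 345/29).
Substitute into n: (-2)(-562/29) + (1)(345/29) = 1469/29.
But n requires 55 ≠ 1469/29, so the three lines have no common point.

No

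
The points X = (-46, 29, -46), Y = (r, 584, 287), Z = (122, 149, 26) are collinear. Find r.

731

Direction XZ = (168, 120, 72). From the y-coordinate of Y, the parameter along the line is τ = (584 − 29)/120 = 37/8.
Then r = (-46) + 37/8·(168) = 731.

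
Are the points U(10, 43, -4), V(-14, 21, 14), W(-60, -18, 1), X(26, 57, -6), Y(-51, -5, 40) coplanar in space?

The plane through U, V, W has normal n = UV × UW = (988, -1140, -76) and equation n·P = -38836.
Checking the remaining points: n·X = -38836, n·Y = -47728.
Since n·Y = -47728 ≠ -38836, Y is off the plane and the points are not all coplanar.

No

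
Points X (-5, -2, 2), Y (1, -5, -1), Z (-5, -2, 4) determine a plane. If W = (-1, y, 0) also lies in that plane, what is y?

The plane through X, Y, Z has equation −6x − 12y = 54.
Substituting W: (-12)y + (6) = 54, so y = -4.

-4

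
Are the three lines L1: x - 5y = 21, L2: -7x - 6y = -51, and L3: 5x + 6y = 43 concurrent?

The three lines meet at one point iff the augmented coefficient matrix [aᵢ bᵢ cᵢ] has rank < 3, i.e. its determinant vanishes.
Here the determinant is -434.
Nonzero, so no common point exists.

No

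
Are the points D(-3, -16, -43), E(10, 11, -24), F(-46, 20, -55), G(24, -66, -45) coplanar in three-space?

A normal to the plane through D, E, F is n = DE × DF = (-1008, -661, 1629).
The plane has equation n·P = -56447. For G: n·G = -53871.
-53871 ≠ -56447, so G is off the plane.

No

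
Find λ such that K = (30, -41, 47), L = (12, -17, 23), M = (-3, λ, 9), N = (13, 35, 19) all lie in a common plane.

-57

Normal to plane KLN: n = (1152, -96, -960); plane equation n·P = -6624.
Requiring n·M = -6624: (-96)λ + (-12096) = -6624.
So λ = -57.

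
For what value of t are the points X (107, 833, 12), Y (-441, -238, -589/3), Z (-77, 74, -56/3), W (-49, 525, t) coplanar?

-47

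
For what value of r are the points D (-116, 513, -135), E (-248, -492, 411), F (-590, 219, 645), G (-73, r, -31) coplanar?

49

Coplanarity ⇔ det[DE; DF; DG] = 0.
Expanding, this is linear in r: (-155844)r + (7636356) = 0.
So r = 49.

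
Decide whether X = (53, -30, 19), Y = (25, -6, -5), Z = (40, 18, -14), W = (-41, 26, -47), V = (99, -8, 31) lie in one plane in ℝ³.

No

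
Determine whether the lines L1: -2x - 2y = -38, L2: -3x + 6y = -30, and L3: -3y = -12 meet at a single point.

No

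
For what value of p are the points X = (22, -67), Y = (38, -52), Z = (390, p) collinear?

278

The three points are collinear iff det[XY; XZ] = 0.
This determinant is linear in p: (16)p + (-4448) = 0, so p = 278.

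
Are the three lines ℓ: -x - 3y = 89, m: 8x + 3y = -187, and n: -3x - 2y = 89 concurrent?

No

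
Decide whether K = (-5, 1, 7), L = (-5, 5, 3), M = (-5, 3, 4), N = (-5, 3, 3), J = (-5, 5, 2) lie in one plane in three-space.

Yes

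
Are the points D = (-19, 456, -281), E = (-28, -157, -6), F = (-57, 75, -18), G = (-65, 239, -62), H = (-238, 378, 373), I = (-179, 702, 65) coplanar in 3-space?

No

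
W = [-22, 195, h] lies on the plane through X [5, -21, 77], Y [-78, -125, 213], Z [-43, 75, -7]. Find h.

-139

A normal to the plane is n = XY × XZ = (-4320, -13500, -12960).
W lies in the plane iff n · XW = 0.
This gives (-12960)h + (-1801440) = 0, so h = -139.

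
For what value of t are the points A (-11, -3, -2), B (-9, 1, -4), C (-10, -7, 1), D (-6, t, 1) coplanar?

-5

Coplanarity ⇔ det[AB; AC; AD] = 0.
Expanding, this is linear in t: (-8)t + (-40) = 0.
So t = -5.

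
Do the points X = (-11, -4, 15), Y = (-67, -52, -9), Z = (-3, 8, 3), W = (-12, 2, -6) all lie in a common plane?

With X as base: XY = (-56, -48, -24), XZ = (8, 12, -12), XW = (-1, 6, -21).
XZ × XW = (-180, 180, 60).
XY · (XZ × XW) = 0.
The scalar triple product vanishes, so the four points are coplanar.

Yes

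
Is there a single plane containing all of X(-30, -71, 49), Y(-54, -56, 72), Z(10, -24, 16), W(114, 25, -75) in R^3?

With X as base: XY = (-24, 15, 23), XZ = (40, 47, -33), XW = (144, 96, -124).
XZ × XW = (-2660, 208, -2928).
XY · (XZ × XW) = -384.
Since -384 ≠ 0, the four points are not coplanar.

No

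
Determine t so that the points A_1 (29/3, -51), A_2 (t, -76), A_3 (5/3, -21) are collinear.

Collinearity: (A_2 − A_1) must be parallel to (A_3 − A_1) = (-8, 30).
Cross-multiplying the components: (t − 29/3)·(30) = (-25)·(-8).
Solving gives t = 49/3.

49/3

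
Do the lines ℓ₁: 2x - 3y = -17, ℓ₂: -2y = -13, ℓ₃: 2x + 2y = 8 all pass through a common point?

Intersecting ℓ₁ and ℓ₂: solving the 2×2 system gives (x, y) = (5/4, 13/2).
Substitute into ℓ₃: (2)(5/4) + (2)(13/2) = 31/2.
But ℓ₃ requires 8 ≠ 31/2, so the three lines have no common point.

No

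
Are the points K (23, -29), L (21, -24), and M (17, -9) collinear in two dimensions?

No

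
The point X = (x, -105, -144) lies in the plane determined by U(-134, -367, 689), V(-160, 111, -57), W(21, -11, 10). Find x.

451

The plane through U, V, W has equation −58986x − 133284y − 83346z = -606042.
Substituting X: (-58986)x + (25996644) = -606042, so x = 451.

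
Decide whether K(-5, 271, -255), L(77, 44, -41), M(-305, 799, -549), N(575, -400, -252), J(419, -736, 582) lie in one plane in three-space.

Yes

The plane through K, L, M has normal n = KL × KM = (-46254, -40092, -24804) and equation n·P = -4308642.
Checking the remaining points: n·N = -4308642, n·J = -4308642.
All equal -4308642, so all 5 points lie in one plane.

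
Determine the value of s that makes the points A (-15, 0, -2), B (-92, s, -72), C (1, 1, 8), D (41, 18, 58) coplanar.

-35/2

Normal to plane ACD: n = (-120, -400, 232); plane equation n·P = 1336.
Requiring n·B = 1336: (-400)s + (-5664) = 1336.
So s = -35/2.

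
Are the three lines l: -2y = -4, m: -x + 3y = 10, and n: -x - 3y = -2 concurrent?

Yes

Intersecting l and m: solving the 2×2 system gives (x, y) = (-4, 2).
Substitute into n: (-1)(-4) + (-3)(2) = -2.
This equals -2, so (-4, 2) lies on all three lines and they are concurrent.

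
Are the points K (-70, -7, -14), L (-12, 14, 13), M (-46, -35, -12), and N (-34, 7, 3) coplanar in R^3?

Yes

The four points are coplanar iff the 3×3 determinant with rows KL, KM, KN is zero.
Rows: (58, 21, 27), (24, -28, 2), (36, 14, 17).
Expanding along the first row: (58)(-504) − (21)(336) + (27)(1344) = 0.
Zero determinant ⇒ coplanar.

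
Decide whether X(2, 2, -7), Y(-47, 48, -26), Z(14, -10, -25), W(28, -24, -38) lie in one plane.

No

A normal to the plane through X, Y, Z is n = XY × XZ = (-1056, -1110, 36).
The plane has equation n·P = -4584. For W: n·W = -4296.
-4296 ≠ -4584, so W is off the plane.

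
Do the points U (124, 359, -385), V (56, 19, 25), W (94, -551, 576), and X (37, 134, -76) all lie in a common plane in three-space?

Yes

A normal to the plane through U, V, W is n = UV × UW = (46360, 53048, 51680).
The plane has equation n·P = 4896072. For X: n·X = 4896072.
Equal, so X lies in the plane and all four are coplanar.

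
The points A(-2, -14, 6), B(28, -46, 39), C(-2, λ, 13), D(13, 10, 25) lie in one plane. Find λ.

98

The points are coplanar iff AB · (AC × AD) = 0.
Expanding, this is linear in λ: (75)λ + (-7350) = 0.
So λ = 98.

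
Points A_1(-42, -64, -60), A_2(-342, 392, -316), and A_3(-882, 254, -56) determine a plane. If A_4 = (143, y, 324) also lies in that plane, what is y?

-646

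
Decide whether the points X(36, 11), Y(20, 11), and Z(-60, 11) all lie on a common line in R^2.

Yes

XY = (-16, 0), XZ = (-96, 0).
Checking proportionality: XZ = 6·XY, so the vectors are parallel and the points are collinear.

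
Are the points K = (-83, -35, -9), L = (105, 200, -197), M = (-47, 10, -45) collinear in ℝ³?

Yes

KL = (188, 235, -188), KM = (36, 45, -36).
Each component of KM is 9/47 times the corresponding component of KL, so KM = 9/47·KL and the points are collinear.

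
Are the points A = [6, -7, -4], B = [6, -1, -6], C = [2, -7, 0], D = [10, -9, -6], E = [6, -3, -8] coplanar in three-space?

No

The plane through A, B, C has normal n = AB × AC = (24, 8, 24) and equation n·P = -8.
Checking the remaining points: n·D = 24, n·E = -72.
Since n·D = 24 ≠ -8, D is off the plane and the points are not all coplanar.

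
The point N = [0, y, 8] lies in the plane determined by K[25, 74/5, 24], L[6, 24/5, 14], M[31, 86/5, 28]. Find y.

21/5

The plane through K, L, M has equation −16x + 16y + (72/5)z = 912/5.
Substituting N: (16)y + (576/5) = 912/5, so y = 21/5.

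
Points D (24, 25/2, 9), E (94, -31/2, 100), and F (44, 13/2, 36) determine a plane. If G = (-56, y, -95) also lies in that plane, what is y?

The plane through D, E, F has equation −210x − 70y + 140z = -4655.
Substituting G: (-70)y + (-1540) = -4655, so y = 89/2.

89/2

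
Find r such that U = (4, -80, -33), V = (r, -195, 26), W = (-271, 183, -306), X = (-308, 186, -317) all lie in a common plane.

-135

The points are coplanar iff UV · (UW × UX) = 0.
Expanding, this is linear in r: (-2074)r + (-279990) = 0.
So r = -135.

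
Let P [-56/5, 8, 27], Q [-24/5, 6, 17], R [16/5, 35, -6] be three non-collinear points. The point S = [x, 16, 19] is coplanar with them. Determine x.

-8

A normal to the plane is n = PQ × PR = (336, 336/5, 1008/5).
S lies in the plane iff n · PS = 0.
This gives (336)x + (2688) = 0, so x = -8.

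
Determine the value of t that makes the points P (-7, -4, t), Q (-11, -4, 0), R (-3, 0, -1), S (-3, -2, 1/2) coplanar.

1

Coplanarity ⇔ det[PQ; PR; PS] = 0.
Expanding, this is linear in t: (16)t + (-16) = 0.
So t = 1.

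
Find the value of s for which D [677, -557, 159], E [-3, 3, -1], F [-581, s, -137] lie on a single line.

479

Collinearity requires DE × DF = 0; each component is linear in s.
The x-component gives (160)s + (-76640) = 0, so s = 479.
The remaining components then also vanish.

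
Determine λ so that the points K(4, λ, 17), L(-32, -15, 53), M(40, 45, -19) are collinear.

Collinearity requires KL × KM = 0; each component is linear in λ.
The x-component gives (72)λ + (-1080) = 0, so λ = 15.
The remaining components then also vanish.

15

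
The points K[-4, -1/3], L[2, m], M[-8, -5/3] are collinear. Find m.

Collinearity: (L − K) must be parallel to (M − K) = (-4, -4/3).
Cross-multiplying the components: (m − (-1/3))·(-4) = (6)·(-4/3).
Solving gives m = 5/3.

5/3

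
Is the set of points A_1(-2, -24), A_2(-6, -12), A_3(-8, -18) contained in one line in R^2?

No

A_1A_2 = (-4, 12), A_1A_3 = (-6, 6).
det[A_1A_2; A_1A_3] = (-4)(6) − (12)(-6) = 48.
The determinant is nonzero, so they are not collinear.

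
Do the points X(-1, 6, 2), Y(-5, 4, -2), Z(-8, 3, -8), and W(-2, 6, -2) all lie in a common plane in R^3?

A normal to the plane through X, Y, Z is n = XY × XZ = (8, -12, -2).
The plane has equation n·P = -84. For W: n·W = -84.
Equal, so W lies in the plane and all four are coplanar.

Yes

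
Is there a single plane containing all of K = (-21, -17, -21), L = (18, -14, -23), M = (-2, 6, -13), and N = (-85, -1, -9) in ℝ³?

Yes

A normal to the plane through K, L, M is n = KL × KM = (70, -350, 840).
The plane has equation n·P = -13160. For N: n·N = -13160.
Equal, so N lies in the plane and all four are coplanar.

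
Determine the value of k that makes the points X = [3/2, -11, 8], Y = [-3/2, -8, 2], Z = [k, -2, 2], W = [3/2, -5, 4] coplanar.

3/2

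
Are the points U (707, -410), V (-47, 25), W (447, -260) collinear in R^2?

Yes

UV = (-754, 435), UW = (-260, 150).
Checking proportionality: UW = 10/29·UV, so the vectors are parallel and the points are collinear.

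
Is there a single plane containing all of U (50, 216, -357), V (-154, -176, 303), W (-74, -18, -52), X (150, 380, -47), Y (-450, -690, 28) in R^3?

The plane through U, V, W has normal n = UV × UW = (34880, -19620, -872) and equation n·P = -2182616.
Checking the remaining points: n·X = -2182616, n·Y = -2182616.
All equal -2182616, so all 5 points lie in one plane.

Yes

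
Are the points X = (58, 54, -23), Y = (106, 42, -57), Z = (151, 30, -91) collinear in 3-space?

No

XY = (48, -12, -34), XZ = (93, -24, -68).
Comparing components 3 and 1: (-34)(93) − (48)(-68) = 102 ≠ 0, so XY and XZ are not parallel and the points are not collinear.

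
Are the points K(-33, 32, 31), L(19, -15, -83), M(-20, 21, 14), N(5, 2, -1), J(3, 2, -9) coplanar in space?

No

The plane through K, L, M has normal n = KL × KM = (-455, -598, 39) and equation n·P = -2912.
Checking the remaining points: n·N = -3510, n·J = -2912.
Since n·N = -3510 ≠ -2912, N is off the plane and the points are not all coplanar.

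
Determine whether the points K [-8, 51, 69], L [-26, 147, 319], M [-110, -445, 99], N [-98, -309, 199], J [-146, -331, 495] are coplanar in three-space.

The plane through K, L, M has normal n = KL × KM = (126880, -24960, 18720) and equation n·P = -996320.
Checking the remaining points: n·N = -996320, n·J = -996320.
All equal -996320, so all 5 points lie in one plane.

Yes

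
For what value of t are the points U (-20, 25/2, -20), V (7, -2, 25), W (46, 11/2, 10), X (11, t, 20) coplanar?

0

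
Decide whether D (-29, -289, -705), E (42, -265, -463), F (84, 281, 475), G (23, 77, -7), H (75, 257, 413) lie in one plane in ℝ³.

Yes

The plane through D, E, F has normal n = DE × DF = (-109620, -56434, 37758) and equation n·P = -7130984.
Checking the remaining points: n·G = -7130984, n·H = -7130984.
All equal -7130984, so all 5 points lie in one plane.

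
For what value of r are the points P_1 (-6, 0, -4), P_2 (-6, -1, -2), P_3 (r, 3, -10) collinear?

Collinearity requires P_1P_2 × P_1P_3 = 0; each component is linear in r.
The y-component gives (2)r + (12) = 0, so r = -6.
The remaining components then also vanish.

-6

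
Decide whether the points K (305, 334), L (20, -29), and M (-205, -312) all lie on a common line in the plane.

No

KL = (-285, -363), KM = (-510, -646).
Twice the signed area of △KLM is (-285)(-646) − (-363)(-510) = -1020.
The area is nonzero, so the three points are not collinear.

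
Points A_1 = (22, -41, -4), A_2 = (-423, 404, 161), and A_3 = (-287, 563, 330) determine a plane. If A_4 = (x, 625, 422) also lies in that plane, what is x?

A normal to the plane is n = A_1A_2 × A_1A_3 = (48970, 97645, -131275).
A_4 lies in the plane iff n · A_1A_4 = 0.
This gives (48970)x + (8031080) = 0, so x = -164.

-164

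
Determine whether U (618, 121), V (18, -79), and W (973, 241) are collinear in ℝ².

No

UV = (-600, -200), UW = (355, 120).
Twice the signed area of △UVW is (-600)(120) − (-200)(355) = -1000.
The area is nonzero, so the three points are not collinear.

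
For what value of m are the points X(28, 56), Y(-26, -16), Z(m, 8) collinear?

-8

The three points are collinear iff det[XY; XZ] = 0.
This determinant is linear in m: (72)m + (576) = 0, so m = -8.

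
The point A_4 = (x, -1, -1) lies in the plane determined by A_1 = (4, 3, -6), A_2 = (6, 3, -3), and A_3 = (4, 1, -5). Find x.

Coplanarity requires A_1A_2 · (A_1A_3 × A_1A_4) = 0.
A_1A_2 = (2, 0, 3), A_1A_3 = (0, -2, 1); the triple product is linear in x with coefficient 6 and constant term -36.
Setting it to zero: x = 6.

6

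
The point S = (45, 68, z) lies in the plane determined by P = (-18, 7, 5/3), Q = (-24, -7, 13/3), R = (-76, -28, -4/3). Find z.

The plane through P, Q, R has equation (406/3)x − (518/3)y − 602z = -4648.
Substituting S: (-602)z + (-16954/3) = -4648, so z = -5/3.

-5/3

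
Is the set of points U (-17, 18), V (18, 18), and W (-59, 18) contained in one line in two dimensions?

UV = (35, 0), UW = (-42, 0).
Twice the signed area of △UVW is (35)(0) − (0)(-42) = 0.
The triangle is degenerate (zero area), so the points are collinear.

Yes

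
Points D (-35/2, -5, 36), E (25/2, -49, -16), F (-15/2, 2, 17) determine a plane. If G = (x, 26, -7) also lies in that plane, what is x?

9/2

Coplanarity requires DE · (DF × DG) = 0.
DE = (30, -44, -52), DF = (10, 7, -19); the triple product is linear in x with coefficient 1200 and constant term -5400.
Setting it to zero: x = 9/2.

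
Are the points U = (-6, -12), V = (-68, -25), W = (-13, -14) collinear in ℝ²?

No

UV = (-62, -13), UW = (-7, -2).
Twice the signed area of △UVW is (-62)(-2) − (-13)(-7) = 33.
The area is nonzero, so the three points are not collinear.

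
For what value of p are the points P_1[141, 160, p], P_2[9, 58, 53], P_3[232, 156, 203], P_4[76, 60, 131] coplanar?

Coplanarity ⇔ det[P_1P_2; P_1P_3; P_1P_4] = 0.
Expanding, this is linear in p: (6120)p + (-544680) = 0.
So p = 89.

89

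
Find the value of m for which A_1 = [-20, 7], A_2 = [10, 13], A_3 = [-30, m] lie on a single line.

Collinearity: (A_3 − A_1) must be parallel to (A_2 − A_1) = (30, 6).
Cross-multiplying the components: (m − 7)·(30) = (-10)·(6).
Solving gives m = 5.

5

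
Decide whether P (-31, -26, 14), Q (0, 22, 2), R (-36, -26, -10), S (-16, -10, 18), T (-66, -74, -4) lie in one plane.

No

The plane through P, Q, R has normal n = PQ × PR = (-1152, 804, 240) and equation n·X = 18168.
Checking the remaining points: n·S = 14712, n·T = 15576.
Since n·S = 14712 ≠ 18168, S is off the plane and the points are not all coplanar.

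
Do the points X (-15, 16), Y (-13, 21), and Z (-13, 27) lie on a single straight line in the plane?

No

XY = (2, 5), XZ = (2, 11).
Twice the signed area of △XYZ is (2)(11) − (5)(2) = 12.
The area is nonzero, so the three points are not collinear.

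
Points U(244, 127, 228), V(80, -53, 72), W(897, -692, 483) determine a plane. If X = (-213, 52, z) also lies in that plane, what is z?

The plane through U, V, W has equation −173664x − 60048y + 251856z = 7423056.
Substituting X: (251856)z + (33867936) = 7423056, so z = -105.

-105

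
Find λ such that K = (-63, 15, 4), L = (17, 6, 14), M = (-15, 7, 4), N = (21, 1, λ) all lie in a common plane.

4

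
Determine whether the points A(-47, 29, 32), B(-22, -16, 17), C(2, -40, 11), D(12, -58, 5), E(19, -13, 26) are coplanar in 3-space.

The plane through A, B, C has normal n = AB × AC = (-90, -210, 480) and equation n·P = 13500.
Checking the remaining points: n·D = 13500, n·E = 13500.
All equal 13500, so all 5 points lie in one plane.

Yes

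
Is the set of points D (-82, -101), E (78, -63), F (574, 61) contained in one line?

No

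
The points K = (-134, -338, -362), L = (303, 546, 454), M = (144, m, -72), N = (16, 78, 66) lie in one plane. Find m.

50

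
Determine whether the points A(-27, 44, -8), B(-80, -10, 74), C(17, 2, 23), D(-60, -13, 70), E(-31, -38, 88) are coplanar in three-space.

The plane through A, B, C has normal n = AB × AC = (1770, 5251, 4602) and equation n·P = 146438.
Checking the remaining points: n·D = 147677, n·E = 150568.
Since n·D = 147677 ≠ 146438, D is off the plane and the points are not all coplanar.

No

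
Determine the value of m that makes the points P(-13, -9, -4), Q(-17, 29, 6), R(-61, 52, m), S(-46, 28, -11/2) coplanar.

-4

The points are coplanar iff PQ · (PR × PS) = 0.
Expanding, this is linear in m: (-1106)m + (-4424) = 0.
So m = -4.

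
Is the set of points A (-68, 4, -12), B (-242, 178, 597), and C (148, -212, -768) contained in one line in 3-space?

Yes

AB = (-174, 174, 609), AC = (216, -216, -756).
AB × AC = (0, 0, 0).
The cross product vanishes, so the three points are collinear.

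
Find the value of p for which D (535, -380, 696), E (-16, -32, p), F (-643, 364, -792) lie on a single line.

Collinearity requires DE × DF = 0; each component is linear in p.
The x-component gives (-744)p + (0) = 0, so p = 0.
The remaining components then also vanish.

0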